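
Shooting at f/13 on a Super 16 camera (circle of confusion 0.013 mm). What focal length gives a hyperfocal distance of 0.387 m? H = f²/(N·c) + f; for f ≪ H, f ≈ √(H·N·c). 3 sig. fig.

From H = f²/(N·c) + f, with f ≪ H: f ≈ √(H·N·c) = √(387 × 13 × 0.013) = √65.403 ≈ 8.087 mm.
Exact: f² + N·c·f − N·c·H = 0 ⇒ f = (−N·c + √((N·c)² + 4·N·c·H))/2 = (−0.169 + √261.64)/2 ≈ 8.0032 mm ≈ 8.00 mm.

8.00 mm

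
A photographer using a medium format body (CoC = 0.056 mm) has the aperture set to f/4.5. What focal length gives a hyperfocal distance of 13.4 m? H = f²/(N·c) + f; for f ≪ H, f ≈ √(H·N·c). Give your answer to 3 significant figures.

58.0 mm

From H = f²/(N·c) + f, with f ≪ H: f ≈ √(H·N·c) = √(13400 × 4.5 × 0.056) = √3376.8 ≈ 58.11 mm.
Exact: f² + N·c·f − N·c·H = 0 ⇒ f = (−N·c + √((N·c)² + 4·N·c·H))/2 = (−0.252 + √13507)/2 ≈ 57.984 mm ≈ 58.0 mm.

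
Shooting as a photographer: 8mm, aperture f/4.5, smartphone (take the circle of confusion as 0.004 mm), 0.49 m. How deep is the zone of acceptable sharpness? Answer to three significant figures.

Hyperfocal distance H = f²/(N·c) + f = 8²/(4.5 × 0.004) + 8 = 64/0.018 + 8 ≈ 3563.6 mm ≈ 3.564 m.
Near limit Dn = s·(H − f)/(H + s − 2f) = 490 × (3563.6 − 8) / (3563.6 + 490 − 2 × 8) = 490 × 3555.6 / 4037.6 ≈ 431.50 mm.
Far limit Df = s·(H − f)/(H − s) = 490 × (3563.6 − 8) / (3563.6 − 490) = 490 × 3555.6 / 3073.6 ≈ 566.84 mm.
Depth of field = Df − Dn = 566.84 − 431.50 ≈ 135.34 mm.

135 mm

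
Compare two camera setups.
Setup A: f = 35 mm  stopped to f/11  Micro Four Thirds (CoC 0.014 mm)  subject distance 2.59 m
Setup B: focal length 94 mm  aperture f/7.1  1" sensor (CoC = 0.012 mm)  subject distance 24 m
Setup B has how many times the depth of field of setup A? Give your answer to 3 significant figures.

Setup A: H = 35²/(11×0.014) + 35 ≈ 7989.5 mm; DoF = Df − Dn = 3815.6 − 1960.3 ≈ 1855.3 mm.
Setup B: H = 94²/(7.1×0.012) + 94 ≈ 103802.9 mm; DoF = Df − Dn = 31190 − 19504 ≈ 11686 mm.
Ratio = 11686 / 1855.3 ≈ 6.30.

6.30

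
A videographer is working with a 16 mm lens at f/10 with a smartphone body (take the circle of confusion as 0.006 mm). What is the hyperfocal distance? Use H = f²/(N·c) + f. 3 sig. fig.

4.28 m

Hyperfocal distance H = f²/(N·c) + f = 16²/(10 × 0.006) + 16 = 256/0.06 + 16 ≈ 4282.7 mm ≈ 4.28 m.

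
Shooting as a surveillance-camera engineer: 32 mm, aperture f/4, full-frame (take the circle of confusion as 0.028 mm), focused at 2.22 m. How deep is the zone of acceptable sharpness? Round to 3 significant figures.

1.13 m

Hyperfocal distance H = f²/(N·c) + f = 32²/(4 × 0.028) + 32 = 1024/0.112 + 32 ≈ 9174.9 mm ≈ 9.175 m.
Near limit Dn = s·(H − f)/(H + s − 2f) = 2220 × (9174.9 − 32) / (9174.9 + 2220 − 2 × 32) = 2220 × 9142.9 / 11330.9 ≈ 1791.3 mm.
Far limit Df = s·(H − f)/(H − s) = 2220 × (9174.9 − 32) / (9174.9 − 2220) = 2220 × 9142.9 / 6954.9 ≈ 2918.4 mm.
Depth of field = Df − Dn = 2918.4 − 1791.3 ≈ 1127.1 mm ≈ 1.13 m.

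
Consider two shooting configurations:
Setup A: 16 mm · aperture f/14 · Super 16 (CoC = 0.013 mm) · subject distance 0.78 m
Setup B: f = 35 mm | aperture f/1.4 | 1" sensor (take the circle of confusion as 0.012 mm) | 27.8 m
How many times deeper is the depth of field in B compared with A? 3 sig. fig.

20.6

Setup A: H = 16²/(14×0.013) + 16 ≈ 1422.6 mm; DoF = Df − Dn = 1707.4 − 505.5 ≈ 1201.9 mm.
Setup B: H = 35²/(1.4×0.012) + 35 ≈ 72951.7 mm; DoF = Df − Dn = 44895 − 20134 ≈ 24761 mm.
Ratio = 24761 / 1201.9 ≈ 20.6.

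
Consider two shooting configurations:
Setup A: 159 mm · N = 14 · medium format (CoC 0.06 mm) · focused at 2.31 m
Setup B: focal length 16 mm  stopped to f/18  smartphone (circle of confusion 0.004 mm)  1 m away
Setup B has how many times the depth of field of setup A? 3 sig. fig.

1.81

Setup A: H = 159²/(14×0.06) + 159 ≈ 30255.4 mm; DoF = Df − Dn = 2487.80 − 2155.92 ≈ 331.88 mm.
Setup B: H = 16²/(18×0.004) + 16 ≈ 3571.6 mm; DoF = Df − Dn = 1382.65 − 783.24 ≈ 599.41 mm.
Ratio = 599.41 / 331.88 ≈ 1.81.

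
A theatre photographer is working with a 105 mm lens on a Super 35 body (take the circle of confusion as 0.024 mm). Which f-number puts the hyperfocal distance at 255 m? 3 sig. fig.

Rearrange H = f²/(N·c) + f for N: N = f² / ((H − f)·c).
N = 105² / ((255000 − 105) × 0.024) = 11025 / 6117 ≈ 1.80.

f/1.80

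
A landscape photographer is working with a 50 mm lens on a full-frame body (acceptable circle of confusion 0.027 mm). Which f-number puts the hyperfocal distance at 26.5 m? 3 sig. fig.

Rearrange H = f²/(N·c) + f for N: N = f² / ((H − f)·c).
N = 50² / ((26500 − 50) × 0.027) = 2500 / 714.1 ≈ 3.50.

f/3.50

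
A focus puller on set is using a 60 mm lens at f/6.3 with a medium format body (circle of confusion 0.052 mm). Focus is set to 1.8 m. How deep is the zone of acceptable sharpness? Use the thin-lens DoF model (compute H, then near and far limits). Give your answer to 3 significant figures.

Hyperfocal distance H = f²/(N·c) + f = 60²/(6.3 × 0.052) + 60 = 3600/0.3276 + 60 ≈ 11049.0 mm ≈ 11.05 m.
Near limit Dn = s·(H − f)/(H + s − 2f) = 1800 × (11049.0 − 60) / (11049.0 + 1800 − 2 × 60) = 1800 × 10989.0 / 12729.0 ≈ 1553.95 mm.
Far limit Df = s·(H − f)/(H − s) = 1800 × (11049.0 − 60) / (11049.0 − 1800) = 1800 × 10989.0 / 9249.0 ≈ 2138.63 mm.
Depth of field = Df − Dn = 2138.63 − 1553.95 ≈ 584.68 mm ≈ 0.585 m.

0.585 m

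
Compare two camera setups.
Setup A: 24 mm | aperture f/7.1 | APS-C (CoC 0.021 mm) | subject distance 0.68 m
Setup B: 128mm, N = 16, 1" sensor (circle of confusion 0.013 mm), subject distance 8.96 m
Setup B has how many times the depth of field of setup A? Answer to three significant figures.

8.56

Setup A: H = 24²/(7.1×0.021) + 24 ≈ 3887.2 mm; DoF = Df − Dn = 819.09 − 581.29 ≈ 237.80 mm.
Setup B: H = 128²/(16×0.013) + 128 ≈ 78897.2 mm; DoF = Df − Dn = 10091.5 − 8056.6 ≈ 2034.9 mm.
Ratio = 2034.9 / 237.80 ≈ 8.56.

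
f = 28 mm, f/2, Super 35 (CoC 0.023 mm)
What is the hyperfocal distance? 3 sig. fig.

Hyperfocal distance H = f²/(N·c) + f = 28²/(2 × 0.023) + 28 = 784/0.046 + 28 ≈ 17071.5 mm ≈ 17.1 m.

17.1 m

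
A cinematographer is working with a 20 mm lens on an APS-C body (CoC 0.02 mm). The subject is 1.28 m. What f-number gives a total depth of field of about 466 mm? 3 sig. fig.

f/2.80

Write h = H − f = f²/(N·c). The thin-lens limits are Dn = s·h/(h + (s−f)) and Df = s·h/(h − (s−f)), so DoF = Df − Dn = 2·s·(s−f)·h / (h² − (s−f)²).
That is a quadratic in h: DoF·h² − 2·s·(s−f)·h − DoF·(s−f)² = 0 ⇒ h = (s−f)·(s + √(s² + DoF²)) / DoF = 1260 × (1280 + √(1280² + 466²)) / 466 = 1260 × (1280 + 1362.19) / 466 ≈ 7144.1 mm.
Then N = f²/(c·h) = 20² / (0.02 × 7144.1) = 400 / 142.88 ≈ 2.80.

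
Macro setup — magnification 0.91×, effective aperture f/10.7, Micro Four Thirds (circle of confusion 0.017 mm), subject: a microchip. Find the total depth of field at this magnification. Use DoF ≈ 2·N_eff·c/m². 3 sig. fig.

0.439 mm

At magnification m, DoF ≈ 2·N_eff·c/m² = 2 × 10.7 × 0.017 / 0.91² = 0.3638 / 0.8281 ≈ 0.439 mm.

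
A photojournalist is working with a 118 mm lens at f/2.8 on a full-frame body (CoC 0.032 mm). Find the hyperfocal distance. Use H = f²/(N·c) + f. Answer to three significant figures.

156 m

Hyperfocal distance H = f²/(N·c) + f = 118²/(2.8 × 0.032) + 118 = 13924/0.0896 + 118 ≈ 155519.8 mm ≈ 156 m.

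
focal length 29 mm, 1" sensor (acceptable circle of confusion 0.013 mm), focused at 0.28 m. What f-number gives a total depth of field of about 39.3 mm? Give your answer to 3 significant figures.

Write h = H − f = f²/(N·c). The thin-lens limits are Dn = s·h/(h + (s−f)) and Df = s·h/(h − (s−f)), so DoF = Df − Dn = 2·s·(s−f)·h / (h² − (s−f)²).
That is a quadratic in h: DoF·h² − 2·s·(s−f)·h − DoF·(s−f)² = 0 ⇒ h = (s−f)·(s + √(s² + DoF²)) / DoF = 251 × (280 + √(280² + 39.3²)) / 39.3 = 251 × (280 + 282.745) / 39.3 ≈ 3594.1 mm.
Then N = f²/(c·h) = 29² / (0.013 × 3594.1) = 841 / 46.724 ≈ 18.

f/18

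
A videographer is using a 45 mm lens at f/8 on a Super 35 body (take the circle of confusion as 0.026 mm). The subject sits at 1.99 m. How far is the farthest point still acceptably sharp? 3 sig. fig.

2.49 m

Hyperfocal distance H = f²/(N·c) + f = 45²/(8 × 0.026) + 45 = 2025/0.208 + 45 ≈ 9780.6 mm ≈ 9.781 m.
Far limit Df = s·(H − f)/(H − s) = 1990 × (9780.6 − 45) / (9780.6 − 1990) = 1990 × 9735.6 / 7790.6 ≈ 2486.8 mm ≈ 2.49 m.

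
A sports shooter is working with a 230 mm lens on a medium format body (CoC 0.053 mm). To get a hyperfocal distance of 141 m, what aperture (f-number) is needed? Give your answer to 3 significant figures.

f/7.09

Rearrange H = f²/(N·c) + f for N: N = f² / ((H − f)·c).
N = 230² / ((141000 − 230) × 0.053) = 52900 / 7461 ≈ 7.09.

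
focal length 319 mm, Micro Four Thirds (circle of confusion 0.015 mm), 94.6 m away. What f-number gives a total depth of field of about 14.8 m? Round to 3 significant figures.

f/5.59

Write h = H − f = f²/(N·c). The thin-lens limits are Dn = s·h/(h + (s−f)) and Df = s·h/(h − (s−f)), so DoF = Df − Dn = 2·s·(s−f)·h / (h² − (s−f)²).
That is a quadratic in h: DoF·h² − 2·s·(s−f)·h − DoF·(s−f)² = 0 ⇒ h = (s−f)·(s + √(s² + DoF²)) / DoF = 94281 × (94600 + √(94600² + 14800²)) / 14800 = 94281 × (94600 + 95750.7) / 14800 ≈ 1212598 mm.
Then N = f²/(c·h) = 319² / (0.015 × 1212598) = 101761 / 18189 ≈ 5.59.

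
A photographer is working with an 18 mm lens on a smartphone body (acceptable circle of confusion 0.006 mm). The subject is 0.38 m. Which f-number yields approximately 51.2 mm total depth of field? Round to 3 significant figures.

Write h = H − f = f²/(N·c). The thin-lens limits are Dn = s·h/(h + (s−f)) and Df = s·h/(h − (s−f)), so DoF = Df − Dn = 2·s·(s−f)·h / (h² − (s−f)²).
That is a quadratic in h: DoF·h² − 2·s·(s−f)·h − DoF·(s−f)² = 0 ⇒ h = (s−f)·(s + √(s² + DoF²)) / DoF = 362 × (380 + √(380² + 51.2²)) / 51.2 = 362 × (380 + 383.434) / 51.2 ≈ 5397.7 mm.
Then N = f²/(c·h) = 18² / (0.006 × 5397.7) = 324 / 32.386 ≈ 10.

f/10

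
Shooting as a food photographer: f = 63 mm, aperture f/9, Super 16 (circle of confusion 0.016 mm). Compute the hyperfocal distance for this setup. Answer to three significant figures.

27.6 m

Hyperfocal distance H = f²/(N·c) + f = 63²/(9 × 0.016) + 63 = 3969/0.144 + 63 ≈ 27625.5 mm ≈ 27.6 m.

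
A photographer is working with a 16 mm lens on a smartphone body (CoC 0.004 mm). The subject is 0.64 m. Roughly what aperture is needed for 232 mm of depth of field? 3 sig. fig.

Write h = H − f = f²/(N·c). The thin-lens limits are Dn = s·h/(h + (s−f)) and Df = s·h/(h − (s−f)), so DoF = Df − Dn = 2·s·(s−f)·h / (h² − (s−f)²).
That is a quadratic in h: DoF·h² − 2·s·(s−f)·h − DoF·(s−f)² = 0 ⇒ h = (s−f)·(s + √(s² + DoF²)) / DoF = 624 × (640 + √(640² + 232²)) / 232 = 624 × (640 + 680.753) / 232 ≈ 3552.4 mm.
Then N = f²/(c·h) = 16² / (0.004 × 3552.4) = 256 / 14.209 ≈ 18.

f/18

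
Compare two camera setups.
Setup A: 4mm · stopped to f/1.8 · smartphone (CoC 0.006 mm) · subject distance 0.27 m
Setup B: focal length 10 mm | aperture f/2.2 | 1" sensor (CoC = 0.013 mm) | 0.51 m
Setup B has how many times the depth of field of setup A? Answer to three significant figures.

1.49

Setup A: H = 4²/(1.8×0.006) + 4 ≈ 1485.5 mm; DoF = Df − Dn = 329.09 − 228.90 ≈ 100.19 mm.
Setup B: H = 10²/(2.2×0.013) + 10 ≈ 3506.5 mm; DoF = Df − Dn = 595.10 − 446.19 ≈ 148.91 mm.
Ratio = 148.91 / 100.19 ≈ 1.49.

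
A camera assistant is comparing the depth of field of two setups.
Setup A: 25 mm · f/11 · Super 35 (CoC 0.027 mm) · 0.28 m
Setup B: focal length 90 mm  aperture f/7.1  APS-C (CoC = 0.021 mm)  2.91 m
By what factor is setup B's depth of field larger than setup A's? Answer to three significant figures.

Setup A: H = 25²/(11×0.027) + 25 ≈ 2129.4 mm; DoF = Df − Dn = 318.608 − 249.738 ≈ 68.870 mm.
Setup B: H = 90²/(7.1×0.021) + 90 ≈ 54416.0 mm; DoF = Df − Dn = 3069.33 − 2766.40 ≈ 302.93 mm.
Ratio = 302.93 / 68.870 ≈ 4.40.

4.40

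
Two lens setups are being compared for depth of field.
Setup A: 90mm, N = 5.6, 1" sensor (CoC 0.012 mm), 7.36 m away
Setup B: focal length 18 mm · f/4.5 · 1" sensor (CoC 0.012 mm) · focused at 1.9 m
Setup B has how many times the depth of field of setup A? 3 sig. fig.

1.48

Setup A: H = 90²/(5.6×0.012) + 90 ≈ 120625.7 mm; DoF = Df − Dn = 7832.40 − 6941.34 ≈ 891.06 mm.
Setup B: H = 18²/(4.5×0.012) + 18 ≈ 6018.0 mm; DoF = Df − Dn = 2768.3 − 1446.3 ≈ 1322.0 mm.
Ratio = 1322.0 / 891.06 ≈ 1.48.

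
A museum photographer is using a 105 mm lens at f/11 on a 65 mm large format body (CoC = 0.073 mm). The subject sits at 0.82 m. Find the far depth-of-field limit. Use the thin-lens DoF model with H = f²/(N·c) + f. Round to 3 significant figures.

Hyperfocal distance H = f²/(N·c) + f = 105²/(11 × 0.073) + 105 = 11025/0.803 + 105 ≈ 13834.8 mm ≈ 13.83 m.
Far limit Df = s·(H − f)/(H − s) = 820 × (13834.8 − 105) / (13834.8 − 820) = 820 × 13729.8 / 13014.8 ≈ 865.05 mm ≈ 0.865 m.

0.865 m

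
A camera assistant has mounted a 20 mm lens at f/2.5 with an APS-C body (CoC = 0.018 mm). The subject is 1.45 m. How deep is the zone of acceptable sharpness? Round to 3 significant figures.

Hyperfocal distance H = f²/(N·c) + f = 20²/(2.5 × 0.018) + 20 = 400/0.045 + 20 ≈ 8908.9 mm ≈ 8.909 m.
Near limit Dn = s·(H − f)/(H + s − 2f) = 1450 × (8908.9 − 20) / (8908.9 + 1450 − 2 × 20) = 1450 × 8888.9 / 10318.9 ≈ 1249.06 mm.
Far limit Df = s·(H − f)/(H − s) = 1450 × (8908.9 − 20) / (8908.9 − 1450) = 1450 × 8888.9 / 7458.9 ≈ 1727.99 mm.
Depth of field = Df − Dn = 1727.99 − 1249.06 ≈ 478.93 mm.

479 mm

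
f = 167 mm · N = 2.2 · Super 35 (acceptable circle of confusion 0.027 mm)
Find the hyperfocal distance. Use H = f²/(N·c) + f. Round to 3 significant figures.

470 m

Hyperfocal distance H = f²/(N·c) + f = 167²/(2.2 × 0.027) + 167 = 27889/0.0594 + 167 ≈ 469678.8 mm ≈ 470 m.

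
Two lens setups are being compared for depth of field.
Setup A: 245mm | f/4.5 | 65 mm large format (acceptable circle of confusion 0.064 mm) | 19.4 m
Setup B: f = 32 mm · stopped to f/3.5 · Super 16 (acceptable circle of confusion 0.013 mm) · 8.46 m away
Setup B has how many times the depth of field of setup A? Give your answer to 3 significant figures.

2.05

Setup A: H = 245²/(4.5×0.064) + 245 ≈ 208665.1 mm; DoF = Df − Dn = 21363.4 − 17767.1 ≈ 3596.3 mm.
Setup B: H = 32²/(3.5×0.013) + 32 ≈ 22537.5 mm; DoF = Df − Dn = 13524.9 − 6155.0 ≈ 7369.9 mm.
Ratio = 7369.9 / 3596.3 ≈ 2.05.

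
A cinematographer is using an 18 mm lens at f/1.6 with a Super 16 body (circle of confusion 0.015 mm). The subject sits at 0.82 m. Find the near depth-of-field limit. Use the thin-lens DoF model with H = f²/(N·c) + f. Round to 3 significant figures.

0.774 m

Hyperfocal distance H = f²/(N·c) + f = 18²/(1.6 × 0.015) + 18 = 324/0.024 + 18 ≈ 13518.0 mm ≈ 13.52 m.
Near limit Dn = s·(H − f)/(H + s − 2f) = 820 × (13518.0 − 18) / (13518.0 + 820 − 2 × 18) = 820 × 13500.0 / 14302.0 ≈ 774.02 mm ≈ 0.774 m.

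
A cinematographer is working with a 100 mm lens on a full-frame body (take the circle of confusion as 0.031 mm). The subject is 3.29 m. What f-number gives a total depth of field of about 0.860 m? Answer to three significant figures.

Write h = H − f = f²/(N·c). The thin-lens limits are Dn = s·h/(h + (s−f)) and Df = s·h/(h − (s−f)), so DoF = Df − Dn = 2·s·(s−f)·h / (h² − (s−f)²).
That is a quadratic in h: DoF·h² − 2·s·(s−f)·h − DoF·(s−f)² = 0 ⇒ h = (s−f)·(s + √(s² + DoF²)) / DoF = 3190 × (3290 + √(3290² + 860²)) / 860 = 3190 × (3290 + 3400.54) / 860 ≈ 24817 mm.
Then N = f²/(c·h) = 100² / (0.031 × 24817) = 10000 / 769.33 ≈ 13.

f/13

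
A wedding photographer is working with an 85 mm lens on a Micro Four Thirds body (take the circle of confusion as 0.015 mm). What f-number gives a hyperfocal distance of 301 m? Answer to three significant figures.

Rearrange H = f²/(N·c) + f for N: N = f² / ((H − f)·c).
N = 85² / ((301000 − 85) × 0.015) = 7225 / 4514 ≈ 1.60.

f/1.60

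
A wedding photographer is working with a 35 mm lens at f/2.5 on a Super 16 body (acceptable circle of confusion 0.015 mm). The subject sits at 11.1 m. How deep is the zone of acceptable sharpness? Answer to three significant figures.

Hyperfocal distance H = f²/(N·c) + f = 35²/(2.5 × 0.015) + 35 = 1225/0.0375 + 35 ≈ 32701.7 mm ≈ 32.70 m.
Near limit Dn = s·(H − f)/(H + s − 2f) = 11100 × (32701.7 − 35) / (32701.7 + 11100 − 2 × 35) = 11100 × 32666.7 / 43731.7 ≈ 8291.5 mm.
Far limit Df = s·(H − f)/(H − s) = 11100 × (32701.7 − 35) / (32701.7 − 11100) = 11100 × 32666.7 / 21601.7 ≈ 16785.7 mm.
Depth of field = Df − Dn = 16785.7 − 8291.5 ≈ 8494.2 mm ≈ 8.49 m.

8.49 m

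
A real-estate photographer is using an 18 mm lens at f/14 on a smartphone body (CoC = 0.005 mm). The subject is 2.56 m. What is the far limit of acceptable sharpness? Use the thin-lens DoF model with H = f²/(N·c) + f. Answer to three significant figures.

5.68 m

Hyperfocal distance H = f²/(N·c) + f = 18²/(14 × 0.005) + 18 = 324/0.07 + 18 ≈ 4646.6 mm ≈ 4.647 m.
Far limit Df = s·(H − f)/(H − s) = 2560 × (4646.6 − 18) / (4646.6 − 2560) = 2560 × 4628.6 / 2086.6 ≈ 5678.8 mm ≈ 5.68 m.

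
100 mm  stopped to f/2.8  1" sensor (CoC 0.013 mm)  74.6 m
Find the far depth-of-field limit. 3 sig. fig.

Hyperfocal distance H = f²/(N·c) + f = 100²/(2.8 × 0.013) + 100 = 10000/0.0364 + 100 ≈ 274825.3 mm ≈ 274.8 m.
Far limit Df = s·(H − f)/(H − s) = 74600 × (274825.3 − 100) / (274825.3 − 74600) = 74600 × 274725.3 / 200225.3 ≈ 102357 mm ≈ 102 m.

102 m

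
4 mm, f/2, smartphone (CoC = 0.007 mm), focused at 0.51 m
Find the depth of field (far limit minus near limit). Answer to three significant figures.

Hyperfocal distance H = f²/(N·c) + f = 4²/(2 × 0.007) + 4 = 16/0.014 + 4 ≈ 1146.9 mm ≈ 1.147 m.
Near limit Dn = s·(H − f)/(H + s − 2f) = 510 × (1146.9 − 4) / (1146.9 + 510 − 2 × 4) = 510 × 1142.9 / 1648.9 ≈ 353.49 mm.
Far limit Df = s·(H − f)/(H − s) = 510 × (1146.9 − 4) / (1146.9 − 510) = 510 × 1142.9 / 636.9 ≈ 915.21 mm.
Depth of field = Df − Dn = 915.21 − 353.49 ≈ 561.72 mm ≈ 0.562 m.

0.562 m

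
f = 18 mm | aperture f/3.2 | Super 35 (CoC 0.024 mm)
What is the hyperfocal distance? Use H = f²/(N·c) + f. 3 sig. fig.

4.24 m

Hyperfocal distance H = f²/(N·c) + f = 18²/(3.2 × 0.024) + 18 = 324/0.0768 + 18 ≈ 4236.8 mm ≈ 4.24 m.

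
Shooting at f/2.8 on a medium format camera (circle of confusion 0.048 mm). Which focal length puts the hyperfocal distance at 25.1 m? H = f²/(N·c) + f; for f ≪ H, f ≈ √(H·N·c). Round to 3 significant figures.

58.0 mm

From H = f²/(N·c) + f, with f ≪ H: f ≈ √(H·N·c) = √(25100 × 2.8 × 0.048) = √3373.4 ≈ 58.08 mm.
Exact: f² + N·c·f − N·c·H = 0 ⇒ f = (−N·c + √((N·c)² + 4·N·c·H))/2 = (−0.1344 + √13494)/2 ≈ 58.014 mm ≈ 58.0 mm.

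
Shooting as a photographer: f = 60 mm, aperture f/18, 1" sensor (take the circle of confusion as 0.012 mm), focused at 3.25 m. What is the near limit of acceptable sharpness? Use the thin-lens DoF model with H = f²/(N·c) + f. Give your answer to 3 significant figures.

2.73 m

Hyperfocal distance H = f²/(N·c) + f = 60²/(18 × 0.012) + 60 = 3600/0.216 + 60 ≈ 16726.7 mm ≈ 16.73 m.
Near limit Dn = s·(H − f)/(H + s − 2f) = 3250 × (16726.7 − 60) / (16726.7 + 3250 − 2 × 60) = 3250 × 16666.7 / 19856.7 ≈ 2727.9 mm ≈ 2.73 m.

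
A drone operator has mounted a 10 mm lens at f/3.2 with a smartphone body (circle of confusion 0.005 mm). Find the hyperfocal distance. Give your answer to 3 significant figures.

6.26 m

Hyperfocal distance H = f²/(N·c) + f = 10²/(3.2 × 0.005) + 10 = 100/0.016 + 10 ≈ 6260.0 mm ≈ 6.26 m.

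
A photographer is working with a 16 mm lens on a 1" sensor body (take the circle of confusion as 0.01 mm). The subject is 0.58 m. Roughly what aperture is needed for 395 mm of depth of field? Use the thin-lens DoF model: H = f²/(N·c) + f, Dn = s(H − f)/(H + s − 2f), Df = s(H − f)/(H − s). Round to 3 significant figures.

f/14

Write h = H − f = f²/(N·c). The thin-lens limits are Dn = s·h/(h + (s−f)) and Df = s·h/(h − (s−f)), so DoF = Df − Dn = 2·s·(s−f)·h / (h² − (s−f)²).
That is a quadratic in h: DoF·h² − 2·s·(s−f)·h − DoF·(s−f)² = 0 ⇒ h = (s−f)·(s + √(s² + DoF²)) / DoF = 564 × (580 + √(580² + 395²)) / 395 = 564 × (580 + 701.730) / 395 ≈ 1830.1 mm.
Then N = f²/(c·h) = 16² / (0.01 × 1830.1) = 256 / 18.301 ≈ 14.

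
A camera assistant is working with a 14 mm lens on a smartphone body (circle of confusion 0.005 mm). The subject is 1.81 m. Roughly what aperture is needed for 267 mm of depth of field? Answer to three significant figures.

Write h = H − f = f²/(N·c). The thin-lens limits are Dn = s·h/(h + (s−f)) and Df = s·h/(h − (s−f)), so DoF = Df − Dn = 2·s·(s−f)·h / (h² − (s−f)²).
That is a quadratic in h: DoF·h² − 2·s·(s−f)·h − DoF·(s−f)² = 0 ⇒ h = (s−f)·(s + √(s² + DoF²)) / DoF = 1796 × (1810 + √(1810² + 267²)) / 267 = 1796 × (1810 + 1829.59) / 267 ≈ 24482 mm.
Then N = f²/(c·h) = 14² / (0.005 × 24482) = 196 / 122.41 ≈ 1.60.

f/1.60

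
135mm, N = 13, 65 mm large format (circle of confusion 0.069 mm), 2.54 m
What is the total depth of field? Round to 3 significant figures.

Hyperfocal distance H = f²/(N·c) + f = 135²/(13 × 0.069) + 135 = 18225/0.897 + 135 ≈ 20452.7 mm ≈ 20.45 m.
Near limit Dn = s·(H − f)/(H + s − 2f) = 2540 × (20452.7 − 135) / (20452.7 + 2540 − 2 × 135) = 2540 × 20317.7 / 22722.7 ≈ 2271.16 mm.
Far limit Df = s·(H − f)/(H − s) = 2540 × (20452.7 − 135) / (20452.7 − 2540) = 2540 × 20317.7 / 17912.7 ≈ 2881.03 mm.
Depth of field = Df − Dn = 2881.03 − 2271.16 ≈ 609.87 mm ≈ 0.610 m.

0.610 m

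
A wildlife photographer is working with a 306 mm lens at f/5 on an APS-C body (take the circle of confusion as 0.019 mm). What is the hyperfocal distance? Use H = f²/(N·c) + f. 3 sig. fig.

986 m

Hyperfocal distance H = f²/(N·c) + f = 306²/(5 × 0.019) + 306 = 93636/0.095 + 306 ≈ 985948.1 mm ≈ 986 m.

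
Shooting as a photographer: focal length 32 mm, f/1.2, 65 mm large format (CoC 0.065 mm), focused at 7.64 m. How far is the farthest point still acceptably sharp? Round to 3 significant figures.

Hyperfocal distance H = f²/(N·c) + f = 32²/(1.2 × 0.065) + 32 = 1024/0.078 + 32 ≈ 13160.2 mm ≈ 13.16 m.
Far limit Df = s·(H − f)/(H − s) = 7640 × (13160.2 − 32) / (13160.2 − 7640) = 7640 × 13128.2 / 5520.2 ≈ 18170 mm ≈ 18.2 m.

18.2 m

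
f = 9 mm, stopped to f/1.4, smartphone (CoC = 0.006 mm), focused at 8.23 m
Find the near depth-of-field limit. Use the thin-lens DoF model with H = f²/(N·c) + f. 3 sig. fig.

Hyperfocal distance H = f²/(N·c) + f = 9²/(1.4 × 0.006) + 9 = 81/0.0084 + 9 ≈ 9651.9 mm ≈ 9.652 m.
Near limit Dn = s·(H − f)/(H + s − 2f) = 8230 × (9651.9 − 9) / (9651.9 + 8230 − 2 × 9) = 8230 × 9642.9 / 17863.9 ≈ 4442.5 mm ≈ 4.44 m.

4.44 m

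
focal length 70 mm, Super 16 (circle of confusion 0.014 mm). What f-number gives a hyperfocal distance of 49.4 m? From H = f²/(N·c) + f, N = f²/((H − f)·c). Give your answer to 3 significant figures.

f/7.10

Rearrange H = f²/(N·c) + f for N: N = f² / ((H − f)·c).
N = 70² / ((49400 − 70) × 0.014) = 4900 / 690.6 ≈ 7.10.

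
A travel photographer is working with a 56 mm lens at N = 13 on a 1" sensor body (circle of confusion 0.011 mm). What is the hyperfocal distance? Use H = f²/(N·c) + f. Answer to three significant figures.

22.0 m

Hyperfocal distance H = f²/(N·c) + f = 56²/(13 × 0.011) + 56 = 3136/0.143 + 56 ≈ 21986.1 mm ≈ 22.0 m.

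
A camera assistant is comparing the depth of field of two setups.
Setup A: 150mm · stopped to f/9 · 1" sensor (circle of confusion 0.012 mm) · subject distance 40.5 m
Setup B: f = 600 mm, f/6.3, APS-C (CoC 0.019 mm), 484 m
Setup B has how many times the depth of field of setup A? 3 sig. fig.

9.80

Setup A: H = 150²/(9×0.012) + 150 ≈ 208483.3 mm; DoF = Df − Dn = 50228 − 33929 ≈ 16299 mm.
Setup B: H = 600²/(6.3×0.019) + 600 ≈ 3008118.8 mm; DoF = Df − Dn = 576692 − 416979 ≈ 159713 mm.
Ratio = 159713 / 16299 ≈ 9.80.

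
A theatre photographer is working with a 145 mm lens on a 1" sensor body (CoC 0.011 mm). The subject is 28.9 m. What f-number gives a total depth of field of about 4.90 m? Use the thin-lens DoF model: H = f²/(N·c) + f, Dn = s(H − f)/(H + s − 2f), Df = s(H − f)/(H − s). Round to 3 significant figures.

f/5.60

Write h = H − f = f²/(N·c). The thin-lens limits are Dn = s·h/(h + (s−f)) and Df = s·h/(h − (s−f)), so DoF = Df − Dn = 2·s·(s−f)·h / (h² − (s−f)²).
That is a quadratic in h: DoF·h² − 2·s·(s−f)·h − DoF·(s−f)² = 0 ⇒ h = (s−f)·(s + √(s² + DoF²)) / DoF = 28755 × (28900 + √(28900² + 4900²)) / 4900 = 28755 × (28900 + 29312.5) / 4900 ≈ 341612 mm.
Then N = f²/(c·h) = 145² / (0.011 × 341612) = 21025 / 3757.7 ≈ 5.60.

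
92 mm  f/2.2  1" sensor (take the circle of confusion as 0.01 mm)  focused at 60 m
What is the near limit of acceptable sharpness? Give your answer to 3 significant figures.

51.9 m

Hyperfocal distance H = f²/(N·c) + f = 92²/(2.2 × 0.01) + 92 = 8464/0.022 + 92 ≈ 384819.3 mm ≈ 384.8 m.
Near limit Dn = s·(H − f)/(H + s − 2f) = 60000 × (384819.3 − 92) / (384819.3 + 60000 − 2 × 92) = 60000 × 384727.3 / 444635.3 ≈ 51916 mm ≈ 51.9 m.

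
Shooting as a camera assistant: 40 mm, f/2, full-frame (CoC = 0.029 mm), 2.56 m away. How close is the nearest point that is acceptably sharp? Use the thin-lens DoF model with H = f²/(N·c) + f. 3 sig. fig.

Hyperfocal distance H = f²/(N·c) + f = 40²/(2 × 0.029) + 40 = 1600/0.058 + 40 ≈ 27626.2 mm ≈ 27.63 m.
Near limit Dn = s·(H − f)/(H + s − 2f) = 2560 × (27626.2 − 40) / (27626.2 + 2560 − 2 × 40) = 2560 × 27586.2 / 30106.2 ≈ 2345.7 mm ≈ 2.35 m.

2.35 m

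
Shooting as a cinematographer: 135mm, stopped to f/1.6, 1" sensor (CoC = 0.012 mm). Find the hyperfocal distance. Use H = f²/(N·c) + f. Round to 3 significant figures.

Hyperfocal distance H = f²/(N·c) + f = 135²/(1.6 × 0.012) + 135 = 18225/0.0192 + 135 ≈ 949353.7 mm ≈ 949 m.

949 m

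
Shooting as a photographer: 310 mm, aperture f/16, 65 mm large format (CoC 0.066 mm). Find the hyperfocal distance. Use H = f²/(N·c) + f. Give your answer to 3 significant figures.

Hyperfocal distance H = f²/(N·c) + f = 310²/(16 × 0.066) + 310 = 96100/1.056 + 310 ≈ 91313.8 mm ≈ 91.3 m.

91.3 m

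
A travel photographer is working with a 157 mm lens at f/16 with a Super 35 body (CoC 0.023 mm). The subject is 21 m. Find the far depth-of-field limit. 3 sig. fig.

30.5 m

Hyperfocal distance H = f²/(N·c) + f = 157²/(16 × 0.023) + 157 = 24649/0.368 + 157 ≈ 67138.0 mm ≈ 67.14 m.
Far limit Df = s·(H − f)/(H − s) = 21000 × (67138.0 − 157) / (67138.0 − 21000) = 21000 × 66981.0 / 46138.0 ≈ 30487 mm ≈ 30.5 m.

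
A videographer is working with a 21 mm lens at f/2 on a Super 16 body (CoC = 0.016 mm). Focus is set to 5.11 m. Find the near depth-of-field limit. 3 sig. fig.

Hyperfocal distance H = f²/(N·c) + f = 21²/(2 × 0.016) + 21 = 441/0.032 + 21 ≈ 13802.2 mm ≈ 13.80 m.
Near limit Dn = s·(H − f)/(H + s − 2f) = 5110 × (13802.2 − 21) / (13802.2 + 5110 − 2 × 21) = 5110 × 13781.2 / 18870.2 ≈ 3731.9 mm ≈ 3.73 m.

3.73 m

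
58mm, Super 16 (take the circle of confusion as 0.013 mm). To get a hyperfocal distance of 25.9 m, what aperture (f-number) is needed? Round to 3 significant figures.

Rearrange H = f²/(N·c) + f for N: N = f² / ((H − f)·c).
N = 58² / ((25900 − 58) × 0.013) = 3364 / 335.9 ≈ 10.

f/10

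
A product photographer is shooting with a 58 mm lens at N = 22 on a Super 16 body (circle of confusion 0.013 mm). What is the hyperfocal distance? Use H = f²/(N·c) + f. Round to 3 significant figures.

11.8 m

Hyperfocal distance H = f²/(N·c) + f = 58²/(22 × 0.013) + 58 = 3364/0.286 + 58 ≈ 11820.2 mm ≈ 11.8 m.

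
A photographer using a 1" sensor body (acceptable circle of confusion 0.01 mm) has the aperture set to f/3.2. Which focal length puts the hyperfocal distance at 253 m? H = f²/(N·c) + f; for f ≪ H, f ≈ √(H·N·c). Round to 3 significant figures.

From H = f²/(N·c) + f, with f ≪ H: f ≈ √(H·N·c) = √(253000 × 3.2 × 0.01) = √8096.0 ≈ 89.98 mm.
The +f correction barely moves this — solving exactly, f² + N·c·f − N·c·H = 0 ⇒ f = (−N·c + √((N·c)² + 4·N·c·H))/2 = (−0.032 + √32384)/2 ≈ 89.962 mm, so f ≈ 90.0 mm.

90.0 mm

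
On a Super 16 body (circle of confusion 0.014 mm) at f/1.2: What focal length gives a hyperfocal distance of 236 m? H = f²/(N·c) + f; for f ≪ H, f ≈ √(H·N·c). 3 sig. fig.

63.0 mm

From H = f²/(N·c) + f, with f ≪ H: f ≈ √(H·N·c) = √(236000 × 1.2 × 0.014) = √3964.8 ≈ 62.97 mm.
The +f correction barely moves this — solving exactly, f² + N·c·f − N·c·H = 0 ⇒ f = (−N·c + √((N·c)² + 4·N·c·H))/2 = (−0.0168 + √15859)/2 ≈ 62.958 mm, so f ≈ 63.0 mm.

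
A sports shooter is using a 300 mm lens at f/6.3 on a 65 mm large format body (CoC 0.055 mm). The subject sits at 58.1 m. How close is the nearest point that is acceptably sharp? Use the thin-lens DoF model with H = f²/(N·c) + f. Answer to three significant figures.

47.5 m

Hyperfocal distance H = f²/(N·c) + f = 300²/(6.3 × 0.055) + 300 = 90000/0.3465 + 300 ≈ 260040.3 mm ≈ 260.0 m.
Near limit Dn = s·(H − f)/(H + s − 2f) = 58100 × (260040.3 − 300) / (260040.3 + 58100 − 2 × 300) = 58100 × 259740.3 / 317540.3 ≈ 47524 mm ≈ 47.5 m.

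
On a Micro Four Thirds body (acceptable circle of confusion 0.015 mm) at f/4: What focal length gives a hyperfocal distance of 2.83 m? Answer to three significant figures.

From H = f²/(N·c) + f, with f ≪ H: f ≈ √(H·N·c) = √(2830 × 4 × 0.015) = √169.80 ≈ 13.03 mm.
The +f correction barely moves this — solving exactly, f² + N·c·f − N·c·H = 0 ⇒ f = (−N·c + √((N·c)² + 4·N·c·H))/2 = (−0.06 + √679.20)/2 ≈ 13.001 mm, so f ≈ 13.0 mm.

13.0 mm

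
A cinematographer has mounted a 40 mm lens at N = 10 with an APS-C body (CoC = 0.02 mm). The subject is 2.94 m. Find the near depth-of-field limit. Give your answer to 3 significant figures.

Hyperfocal distance H = f²/(N·c) + f = 40²/(10 × 0.02) + 40 = 1600/0.2 + 40 ≈ 8040.0 mm ≈ 8.040 m.
Near limit Dn = s·(H − f)/(H + s − 2f) = 2940 × (8040.0 − 40) / (8040.0 + 2940 − 2 × 40) = 2940 × 8000.0 / 10900.0 ≈ 2157.8 mm ≈ 2.16 m.

2.16 m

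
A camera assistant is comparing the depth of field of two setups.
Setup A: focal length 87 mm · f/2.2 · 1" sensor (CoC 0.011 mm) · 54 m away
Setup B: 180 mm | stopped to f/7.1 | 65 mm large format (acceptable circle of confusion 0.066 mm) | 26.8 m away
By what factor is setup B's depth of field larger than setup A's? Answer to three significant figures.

Setup A: H = 87²/(2.2×0.011) + 87 ≈ 312855.6 mm; DoF = Df − Dn = 65247 − 46060 ≈ 19187 mm.
Setup B: H = 180²/(7.1×0.066) + 180 ≈ 69322.1 mm; DoF = Df − Dn = 43578 − 19350 ≈ 24228 mm.
Ratio = 24228 / 19187 ≈ 1.26.

1.26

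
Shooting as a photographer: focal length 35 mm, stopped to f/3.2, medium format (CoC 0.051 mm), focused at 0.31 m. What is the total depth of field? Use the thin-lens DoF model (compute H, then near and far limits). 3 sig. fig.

Hyperfocal distance H = f²/(N·c) + f = 35²/(3.2 × 0.051) + 35 = 1225/0.1632 + 35 ≈ 7541.1 mm ≈ 7.541 m.
Near limit Dn = s·(H − f)/(H + s − 2f) = 310 × (7541.1 − 35) / (7541.1 + 310 − 2 × 35) = 310 × 7506.1 / 7781.1 ≈ 299.044 mm.
Far limit Df = s·(H − f)/(H − s) = 310 × (7541.1 − 35) / (7541.1 − 310) = 310 × 7506.1 / 7231.1 ≈ 321.789 mm.
Depth of field = Df − Dn = 321.789 − 299.044 ≈ 22.745 mm.

22.7 mm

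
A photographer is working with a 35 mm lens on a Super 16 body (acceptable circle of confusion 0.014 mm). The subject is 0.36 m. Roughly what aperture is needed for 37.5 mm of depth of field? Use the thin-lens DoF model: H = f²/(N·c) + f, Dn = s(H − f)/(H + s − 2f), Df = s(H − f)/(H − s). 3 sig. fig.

Write h = H − f = f²/(N·c). The thin-lens limits are Dn = s·h/(h + (s−f)) and Df = s·h/(h − (s−f)), so DoF = Df − Dn = 2·s·(s−f)·h / (h² − (s−f)²).
That is a quadratic in h: DoF·h² − 2·s·(s−f)·h − DoF·(s−f)² = 0 ⇒ h = (s−f)·(s + √(s² + DoF²)) / DoF = 325 × (360 + √(360² + 37.5²)) / 37.5 = 325 × (360 + 361.948) / 37.5 ≈ 6256.9 mm.
Then N = f²/(c·h) = 35² / (0.014 × 6256.9) = 1225 / 87.596 ≈ 14.

f/14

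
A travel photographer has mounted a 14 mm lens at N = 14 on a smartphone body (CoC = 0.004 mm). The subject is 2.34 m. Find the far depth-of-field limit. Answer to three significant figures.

Hyperfocal distance H = f²/(N·c) + f = 14²/(14 × 0.004) + 14 = 196/0.056 + 14 ≈ 3514.0 mm ≈ 3.514 m.
Far limit Df = s·(H − f)/(H − s) = 2340 × (3514.0 − 14) / (3514.0 − 2340) = 2340 × 3500.0 / 1174.0 ≈ 6976.1 mm ≈ 6.98 m.

6.98 m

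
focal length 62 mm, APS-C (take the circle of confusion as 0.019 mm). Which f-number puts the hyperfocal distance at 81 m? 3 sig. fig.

Rearrange H = f²/(N·c) + f for N: N = f² / ((H − f)·c).
N = 62² / ((81000 − 62) × 0.019) = 3844 / 1538 ≈ 2.50.

f/2.50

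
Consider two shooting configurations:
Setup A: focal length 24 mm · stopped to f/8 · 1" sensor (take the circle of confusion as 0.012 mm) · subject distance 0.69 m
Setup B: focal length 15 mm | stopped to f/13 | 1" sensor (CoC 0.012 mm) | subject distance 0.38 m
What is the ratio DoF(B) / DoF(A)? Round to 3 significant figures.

1.32

Setup A: H = 24²/(8×0.012) + 24 ≈ 6024.0 mm; DoF = Df − Dn = 776.15 − 621.06 ≈ 155.09 mm.
Setup B: H = 15²/(13×0.012) + 15 ≈ 1457.3 mm; DoF = Df − Dn = 508.75 − 303.26 ≈ 205.49 mm.
Ratio = 205.49 / 155.09 ≈ 1.32.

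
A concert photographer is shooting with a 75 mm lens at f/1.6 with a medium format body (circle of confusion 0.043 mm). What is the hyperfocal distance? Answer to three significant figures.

81.8 m

Hyperfocal distance H = f²/(N·c) + f = 75²/(1.6 × 0.043) + 75 = 5625/0.0688 + 75 ≈ 81833.7 mm ≈ 81.8 m.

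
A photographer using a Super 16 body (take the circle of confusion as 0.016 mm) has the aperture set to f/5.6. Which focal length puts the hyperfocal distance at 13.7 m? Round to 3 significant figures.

35.0 mm

From H = f²/(N·c) + f, with f ≪ H: f ≈ √(H·N·c) = √(13700 × 5.6 × 0.016) = √1227.5 ≈ 35.04 mm.
The +f correction barely moves this — solving exactly, f² + N·c·f − N·c·H = 0 ⇒ f = (−N·c + √((N·c)² + 4·N·c·H))/2 = (−0.0896 + √4910.1)/2 ≈ 34.991 mm, so f ≈ 35.0 mm.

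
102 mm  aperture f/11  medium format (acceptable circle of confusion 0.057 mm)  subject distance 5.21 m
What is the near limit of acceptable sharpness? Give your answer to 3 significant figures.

Hyperfocal distance H = f²/(N·c) + f = 102²/(11 × 0.057) + 102 = 10404/0.627 + 102 ≈ 16695.3 mm ≈ 16.70 m.
Near limit Dn = s·(H − f)/(H + s − 2f) = 5210 × (16695.3 − 102) / (16695.3 + 5210 − 2 × 102) = 5210 × 16593.3 / 21701.3 ≈ 3983.7 mm ≈ 3.98 m.

3.98 m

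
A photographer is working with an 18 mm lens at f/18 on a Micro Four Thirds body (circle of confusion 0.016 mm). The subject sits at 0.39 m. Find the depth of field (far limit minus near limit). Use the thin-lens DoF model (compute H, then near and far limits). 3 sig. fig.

290 mm

Hyperfocal distance H = f²/(N·c) + f = 18²/(18 × 0.016) + 18 = 324/0.288 + 18 ≈ 1143.0 mm ≈ 1.143 m.
Near limit Dn = s·(H − f)/(H + s − 2f) = 390 × (1143.0 − 18) / (1143.0 + 390 − 2 × 18) = 390 × 1125.0 / 1497.0 ≈ 293.09 mm.
Far limit Df = s·(H − f)/(H − s) = 390 × (1143.0 − 18) / (1143.0 − 390) = 390 × 1125.0 / 753.0 ≈ 582.67 mm.
Depth of field = Df − Dn = 582.67 − 293.09 ≈ 289.58 mm.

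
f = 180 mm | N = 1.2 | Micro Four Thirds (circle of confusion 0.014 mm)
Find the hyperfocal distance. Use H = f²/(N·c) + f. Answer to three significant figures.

Hyperfocal distance H = f²/(N·c) + f = 180²/(1.2 × 0.014) + 180 = 32400/0.0168 + 180 ≈ 1928751.4 mm ≈ 1930 m.

1930 m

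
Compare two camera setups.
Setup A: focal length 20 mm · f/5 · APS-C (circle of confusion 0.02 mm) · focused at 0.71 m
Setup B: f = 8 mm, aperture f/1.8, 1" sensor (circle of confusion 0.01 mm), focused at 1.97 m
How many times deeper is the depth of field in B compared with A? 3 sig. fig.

Setup A: H = 20²/(5×0.02) + 20 ≈ 4020.0 mm; DoF = Df − Dn = 858.01 − 605.54 ≈ 252.47 mm.
Setup B: H = 8²/(1.8×0.01) + 8 ≈ 3563.6 mm; DoF = Df − Dn = 4395.5 − 1269.5 ≈ 3126.0 mm.
Ratio = 3126.0 / 252.47 ≈ 12.4.

12.4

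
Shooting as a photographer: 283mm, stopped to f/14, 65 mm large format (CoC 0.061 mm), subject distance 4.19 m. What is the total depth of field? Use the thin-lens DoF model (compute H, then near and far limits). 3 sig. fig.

Hyperfocal distance H = f²/(N·c) + f = 283²/(14 × 0.061) + 283 = 80089/0.854 + 283 ≈ 94064.0 mm ≈ 94.06 m.
Near limit Dn = s·(H − f)/(H + s − 2f) = 4190 × (94064.0 − 283) / (94064.0 + 4190 − 2 × 283) = 4190 × 93781.0 / 97688.0 ≈ 4022.42 mm.
Far limit Df = s·(H − f)/(H − s) = 4190 × (94064.0 − 283) / (94064.0 − 4190) = 4190 × 93781.0 / 89874.0 ≈ 4372.15 mm.
Depth of field = Df − Dn = 4372.15 − 4022.42 ≈ 349.73 mm.

350 mm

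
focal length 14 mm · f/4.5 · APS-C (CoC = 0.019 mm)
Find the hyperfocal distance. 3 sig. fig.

2.31 m

Hyperfocal distance H = f²/(N·c) + f = 14²/(4.5 × 0.019) + 14 = 196/0.0855 + 14 ≈ 2306.4 mm ≈ 2.31 m.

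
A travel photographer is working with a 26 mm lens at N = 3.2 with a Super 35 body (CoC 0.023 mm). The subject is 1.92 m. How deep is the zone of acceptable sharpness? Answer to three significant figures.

Hyperfocal distance H = f²/(N·c) + f = 26²/(3.2 × 0.023) + 26 = 676/0.0736 + 26 ≈ 9210.8 mm ≈ 9.211 m.
Near limit Dn = s·(H − f)/(H + s − 2f) = 1920 × (9210.8 − 26) / (9210.8 + 1920 − 2 × 26) = 1920 × 9184.8 / 11078.8 ≈ 1591.76 mm.
Far limit Df = s·(H − f)/(H − s) = 1920 × (9210.8 − 26) / (9210.8 − 1920) = 1920 × 9184.8 / 7290.8 ≈ 2418.78 mm.
Depth of field = Df − Dn = 2418.78 − 1591.76 ≈ 827.02 mm ≈ 0.827 m.

0.827 m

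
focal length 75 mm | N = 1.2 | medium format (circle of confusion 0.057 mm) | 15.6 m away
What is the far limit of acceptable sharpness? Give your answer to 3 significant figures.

Hyperfocal distance H = f²/(N·c) + f = 75²/(1.2 × 0.057) + 75 = 5625/0.0684 + 75 ≈ 82311.8 mm ≈ 82.31 m.
Far limit Df = s·(H − f)/(H − s) = 15600 × (82311.8 − 75) / (82311.8 − 15600) = 15600 × 82236.8 / 66711.8 ≈ 19230 mm ≈ 19.2 m.

19.2 m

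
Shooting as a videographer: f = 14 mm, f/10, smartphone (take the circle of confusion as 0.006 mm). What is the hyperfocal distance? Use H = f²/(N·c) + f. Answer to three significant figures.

Hyperfocal distance H = f²/(N·c) + f = 14²/(10 × 0.006) + 14 = 196/0.06 + 14 ≈ 3280.7 mm ≈ 3.28 m.

3.28 m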